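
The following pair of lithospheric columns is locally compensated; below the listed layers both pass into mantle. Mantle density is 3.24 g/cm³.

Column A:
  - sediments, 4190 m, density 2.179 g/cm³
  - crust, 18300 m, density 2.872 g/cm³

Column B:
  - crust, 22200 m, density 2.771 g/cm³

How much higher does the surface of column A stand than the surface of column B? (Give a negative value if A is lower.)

237 m

For any compensation level in the mantle, the mantle terms cancel and isostasy reduces to e = (Σt_A − Σt_B) − (Σ(ρt)_A − Σ(ρt)_B) / ρ_m.
Σt_A = 22490 m; Σt_B = 22200 m; Σ(ρt)_A = 61687.61; Σ(ρt)_B = 61516.2 (in m·g/cm³).
e = (22490 − 22200) − (61687.61 − 61516.2) / 3.24 = 237 m.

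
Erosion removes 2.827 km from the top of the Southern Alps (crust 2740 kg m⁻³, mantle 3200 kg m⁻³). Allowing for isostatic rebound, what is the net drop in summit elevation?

0.406 km

Rebound u = e ρ_c/ρ_m = 2.827 km × 2740/3200 = 2.421 km.
Net surface drop = e − u = 2.827 km − 2.421 km = e (ρ_m − ρ_c)/ρ_m = 0.406 km.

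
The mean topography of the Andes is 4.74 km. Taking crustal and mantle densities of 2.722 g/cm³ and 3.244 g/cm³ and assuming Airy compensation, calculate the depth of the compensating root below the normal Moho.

By Archimedes' principle applied to the lithosphere: the weight of the topography is balanced by the buoyancy of the root, ρ_c h = (ρ_m − ρ_c) r.
r = h · ρ_c / (ρ_m − ρ_c) = 4.74 km × 2.722 / (3.244 − 2.722) = 24.7 km.

24.7 km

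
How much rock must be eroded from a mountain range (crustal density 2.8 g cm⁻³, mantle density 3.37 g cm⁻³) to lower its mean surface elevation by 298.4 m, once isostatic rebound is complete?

Net drop Δ = e − u = e − e ρ_c/ρ_m = e (ρ_m − ρ_c)/ρ_m.
e = Δ ρ_m/(ρ_m − ρ_c) = 298.4 m × 3.37/0.57 = 1760 m.

1760 m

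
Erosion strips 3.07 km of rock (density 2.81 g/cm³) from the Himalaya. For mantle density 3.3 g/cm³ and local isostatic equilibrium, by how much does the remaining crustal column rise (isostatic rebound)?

Unloading: uplift u = e ρ_c/ρ_m = 3.07 km × 2.81/3.3 = 2.61 km.

2.61 km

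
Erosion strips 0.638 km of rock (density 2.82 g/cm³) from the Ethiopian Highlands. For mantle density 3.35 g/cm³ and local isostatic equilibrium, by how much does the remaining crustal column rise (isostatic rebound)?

Unloading: uplift u = e ρ_c/ρ_m = 0.638 km × 2.82/3.35 = 0.537 km.

0.537 km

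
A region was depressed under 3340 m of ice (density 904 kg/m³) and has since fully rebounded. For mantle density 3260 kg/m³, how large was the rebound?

926 m

Removing the load lets mantle flow back in; uplift u satisfies ρ_ice t = ρ_m u.
u = t ρ_ice/ρ_m = 3340 m × 904/3260 = 926 m.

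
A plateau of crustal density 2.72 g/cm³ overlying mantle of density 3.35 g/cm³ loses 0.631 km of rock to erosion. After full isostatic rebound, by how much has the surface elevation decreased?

0.119 km

Rebound u = e ρ_c/ρ_m = 0.631 km × 2.72/3.35 = 0.5123 km.
Net surface drop = e − u = 0.631 km − 0.5123 km = e (ρ_m − ρ_c)/ρ_m = 0.119 km.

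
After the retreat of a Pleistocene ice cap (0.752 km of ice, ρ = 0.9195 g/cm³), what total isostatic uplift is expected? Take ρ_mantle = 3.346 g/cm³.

0.207 km

Removing the load lets mantle flow back in; uplift u satisfies ρ_ice t = ρ_m u.
u = t ρ_ice/ρ_m = 0.752 km × 0.9195/3.346 = 0.207 km.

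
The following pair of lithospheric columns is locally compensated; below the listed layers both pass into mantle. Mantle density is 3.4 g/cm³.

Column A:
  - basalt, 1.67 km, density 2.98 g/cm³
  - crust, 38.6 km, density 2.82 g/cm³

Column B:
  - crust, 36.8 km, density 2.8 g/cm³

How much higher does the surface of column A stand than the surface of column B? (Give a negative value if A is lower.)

0.297 km

For any compensation level in the mantle, the mantle terms cancel and isostasy reduces to e = (Σt_A − Σt_B) − (Σ(ρt)_A − Σ(ρt)_B) / ρ_m.
Σt_A = 40.27 km; Σt_B = 36.8 km; Σ(ρt)_A = 113.8286; Σ(ρt)_B = 103.04 (in km·g/cm³).
e = (40.27 − 36.8) − (113.8286 − 103.04) / 3.4 = 0.297 km.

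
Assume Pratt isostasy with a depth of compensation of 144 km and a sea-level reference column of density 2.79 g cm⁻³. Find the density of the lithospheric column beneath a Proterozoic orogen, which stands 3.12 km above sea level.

Pratt balance: ρ_ref D = ρ (D + h).
ρ = ρ_ref D/(D + h) = 2.79 × 144 km/(144 km + 3.12 km) = 2.73 g cm⁻³.

2.73 g cm⁻³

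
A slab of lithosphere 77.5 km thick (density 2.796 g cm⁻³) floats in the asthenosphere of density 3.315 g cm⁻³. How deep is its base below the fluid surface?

Draft d = t ρ_obj/ρ_fluid = 77.5 km × 2.796/3.315 = 65.4 km.

65.4 km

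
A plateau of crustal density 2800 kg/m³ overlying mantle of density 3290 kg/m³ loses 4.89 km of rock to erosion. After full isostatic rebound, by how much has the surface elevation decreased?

Rebound u = e ρ_c/ρ_m = 4.89 km × 2800/3290 = 4.162 km.
Net surface drop = e − u = 4.89 km − 4.162 km = e (ρ_m − ρ_c)/ρ_m = 0.728 km.

0.728 km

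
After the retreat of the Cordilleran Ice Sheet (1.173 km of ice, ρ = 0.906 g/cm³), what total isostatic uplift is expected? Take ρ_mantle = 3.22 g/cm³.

Removing the load lets mantle flow back in; uplift u satisfies ρ_ice t = ρ_m u.
u = t ρ_ice/ρ_m = 1.173 km × 0.906/3.22 = 0.33 km.

0.33 km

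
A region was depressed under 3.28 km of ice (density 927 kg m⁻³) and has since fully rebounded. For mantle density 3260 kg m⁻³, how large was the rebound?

0.933 km

Removing the load lets mantle flow back in; uplift u satisfies ρ_ice t = ρ_m u.
u = t ρ_ice/ρ_m = 3.28 km × 927/3260 = 0.933 km.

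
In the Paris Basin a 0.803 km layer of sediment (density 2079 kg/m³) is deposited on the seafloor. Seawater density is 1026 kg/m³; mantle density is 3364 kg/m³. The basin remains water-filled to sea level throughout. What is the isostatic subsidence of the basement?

0.362 km

Submarine loading: the sediment displaces seawater, and the subsidence is in turn flooded, so s (ρ_m − ρ_w) = t (ρ_sed − ρ_w).
s = 0.803 km × (2079 − 1026) / (3364 − 1026) = 0.362 km.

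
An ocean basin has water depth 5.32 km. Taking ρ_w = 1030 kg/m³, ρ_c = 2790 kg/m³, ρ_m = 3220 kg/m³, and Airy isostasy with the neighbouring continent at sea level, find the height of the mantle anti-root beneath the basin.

By Archimedes' principle applied to the lithosphere: replacing crust with seawater at the top is compensated by replacing crust with mantle at the base: d (ρ_c − ρ_w) = a (ρ_m − ρ_c).
a = d (ρ_c − ρ_w)/(ρ_m − ρ_c) = 5.32 km × 1760/430 = 21.8 km.

21.8 km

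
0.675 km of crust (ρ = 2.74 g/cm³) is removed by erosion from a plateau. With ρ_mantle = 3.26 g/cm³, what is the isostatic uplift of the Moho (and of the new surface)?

Unloading: uplift u = e ρ_c/ρ_m = 0.675 km × 2.74/3.26 = 0.567 km.

0.567 km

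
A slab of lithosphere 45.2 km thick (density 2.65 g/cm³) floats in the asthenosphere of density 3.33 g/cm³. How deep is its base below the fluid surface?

Draft d = t ρ_obj/ρ_fluid = 45.2 km × 2.65/3.33 = 36 km.

36 km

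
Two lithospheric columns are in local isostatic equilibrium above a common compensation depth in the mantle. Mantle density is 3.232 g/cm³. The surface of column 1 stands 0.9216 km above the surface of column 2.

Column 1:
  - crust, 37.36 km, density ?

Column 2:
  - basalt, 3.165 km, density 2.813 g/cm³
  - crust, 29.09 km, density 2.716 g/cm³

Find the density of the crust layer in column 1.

2.71 g/cm³

Take the compensation level at the base of the deeper column (depth z_c below the surface of column 1) and equate Σ ρ_i t_i down to z_c; mantle fills any gap and the z_c terms cancel.
Column 1: 37.36×ρ + (z_c − 37.36)×3.232
Column 2: 0.9216×0 + 3.165×2.813 + 29.09×2.716 + (z_c − 0.9216 − 32.255)×3.232
The z_c×3.232 term appears on both sides and cancels. Collect the known terms of each column as K = Σ(ρt)_known − 3.232 × (depth of known layers): K_1 = 0 − 3.232×37.36 = −120.74752; K_2 = 87.911585 − 3.232×(0.9216 + 32.255) = −19.3151862.
Balance: K_1 + 37.36×ρ = K_2, so ρ = (K_2 − K_1)/37.36 = 101.432/37.36 = 2.71 g/cm³.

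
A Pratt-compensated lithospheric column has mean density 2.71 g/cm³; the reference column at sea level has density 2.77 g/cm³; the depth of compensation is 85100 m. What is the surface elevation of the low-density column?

ρ_ref D = ρ (D + h) → h = D (ρ_ref − ρ)/ρ.
h = 85100 m × (2.77 − 2.71)/2.71 = 1880 m.

1880 m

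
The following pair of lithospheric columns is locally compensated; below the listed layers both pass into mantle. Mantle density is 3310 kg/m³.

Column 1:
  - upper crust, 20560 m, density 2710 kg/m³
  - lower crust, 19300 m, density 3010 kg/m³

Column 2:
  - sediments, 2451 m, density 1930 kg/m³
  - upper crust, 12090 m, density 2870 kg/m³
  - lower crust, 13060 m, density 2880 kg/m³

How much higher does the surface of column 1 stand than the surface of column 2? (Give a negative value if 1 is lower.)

For any compensation level in the mantle, the mantle terms cancel and isostasy reduces to e = (Σt_1 − Σt_2) − (Σ(ρt)_1 − Σ(ρt)_2) / ρ_m.
Σt_1 = 39860 m; Σt_2 = 27601 m; Σ(ρt)_1 = 113810600; Σ(ρt)_2 = 77041530 (in m·kg/m³).
e = (39860 − 27601) − (113810600 − 77041530) / 3310 = 1150 m.

1150 m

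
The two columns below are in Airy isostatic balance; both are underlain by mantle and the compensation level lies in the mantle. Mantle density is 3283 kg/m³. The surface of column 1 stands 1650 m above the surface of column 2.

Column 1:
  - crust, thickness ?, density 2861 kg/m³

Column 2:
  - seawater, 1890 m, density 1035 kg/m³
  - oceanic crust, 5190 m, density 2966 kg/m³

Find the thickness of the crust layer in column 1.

26800 m

Take the compensation level at the base of the deeper column (depth z_c below the surface of column 1) and equate Σ ρ_i t_i down to z_c; mantle fills any gap and the z_c terms cancel.
Column 1: x×2861 + (z_c − 0 − x)×3283
Column 2: 1650×0 + 1890×1035 + 5190×2966 + (z_c − 1650 − 7080)×3283
The z_c×3283 term appears on both sides and cancels. Collect the known terms of each column as K = Σ(ρt)_known − 3283 × (depth of known layers): K_1 = 0 − 3283×0 = 0; K_2 = 17349690 − 3283×(1650 + 7080) = −11310900.
Balance: K_1 − x×(3283 − 2861) = K_2, so x = (K_1 − K_2)/(3283 − 2861) = 11310900/422 = 26800 m.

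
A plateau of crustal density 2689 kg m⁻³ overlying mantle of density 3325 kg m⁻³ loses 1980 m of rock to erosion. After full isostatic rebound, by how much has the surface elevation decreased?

Rebound u = e ρ_c/ρ_m = 1980 m × 2689/3325 = 1601 m.
Net surface drop = e − u = 1980 m − 1601 m = e (ρ_m − ρ_c)/ρ_m = 379 m.

379 m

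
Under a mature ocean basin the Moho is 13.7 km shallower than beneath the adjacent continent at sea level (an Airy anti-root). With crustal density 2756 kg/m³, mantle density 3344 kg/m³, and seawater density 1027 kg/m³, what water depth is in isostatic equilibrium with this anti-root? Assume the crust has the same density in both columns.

Replacing a thickness d of crust by seawater at the top must be balanced by replacing crust with mantle at the base: d (ρ_c − ρ_w) = a (ρ_m − ρ_c).
d = a (ρ_m − ρ_c)/(ρ_c − ρ_w) = 13.7 km × 588/1729 = 4.66 km.

4.66 km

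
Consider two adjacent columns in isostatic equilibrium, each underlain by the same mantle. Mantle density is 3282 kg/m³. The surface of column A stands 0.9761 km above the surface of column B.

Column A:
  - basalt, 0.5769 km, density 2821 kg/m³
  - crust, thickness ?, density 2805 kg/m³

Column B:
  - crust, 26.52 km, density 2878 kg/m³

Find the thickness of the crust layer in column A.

Take the compensation level at the base of the deeper column (depth z_c below the surface of column A) and equate Σ ρ_i t_i down to z_c; mantle fills any gap and the z_c terms cancel.
Column A: 0.5769×2821 + x×2805 + (z_c − 0.5769 − x)×3282
Column B: 0.9761×0 + 26.52×2878 + (z_c − 0.9761 − 26.52)×3282
The z_c×3282 term appears on both sides and cancels. Collect the known terms of each column as K = Σ(ρt)_known − 3282 × (depth of known layers): K_A = 1627.4349 − 3282×0.5769 = −265.9509; K_B = 76324.56 − 3282×(0.9761 + 26.52) = −13917.6402.
Balance: K_A − x×(3282 − 2805) = K_B, so x = (K_A − K_B)/(3282 − 2805) = 13651.7/477 = 28.6 km.

28.6 km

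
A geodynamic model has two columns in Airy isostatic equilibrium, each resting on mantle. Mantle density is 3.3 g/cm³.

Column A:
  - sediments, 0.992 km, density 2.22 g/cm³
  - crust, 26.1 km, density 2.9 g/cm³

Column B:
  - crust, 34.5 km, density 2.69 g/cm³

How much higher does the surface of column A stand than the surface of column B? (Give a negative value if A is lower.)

For any compensation level in the mantle, the mantle terms cancel and isostasy reduces to e = (Σt_A − Σt_B) − (Σ(ρt)_A − Σ(ρt)_B) / ρ_m.
Σt_A = 27.092 km; Σt_B = 34.5 km; Σ(ρt)_A = 77.89224; Σ(ρt)_B = 92.805 (in km·g/cm³).
e = (27.092 − 34.5) − (77.89224 − 92.805) / 3.3 = −2.89 km.

−2.89 km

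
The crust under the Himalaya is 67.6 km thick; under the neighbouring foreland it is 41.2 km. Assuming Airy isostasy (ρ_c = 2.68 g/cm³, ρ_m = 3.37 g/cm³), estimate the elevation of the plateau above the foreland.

5.41 km

Excess crust Δ = 67.6 km − 41.2 km = 26.4 km, split between elevation h and root r with h + r = Δ.
Airy balance ρ_c h = (ρ_m − ρ_c) r gives r = h ρ_c/(ρ_m − ρ_c), so h (1 + ρ_c/(ρ_m − ρ_c)) = Δ, i.e. h = Δ (ρ_m − ρ_c)/ρ_m.
h = 26.4 km × 0.69/3.37 = 5.41 km.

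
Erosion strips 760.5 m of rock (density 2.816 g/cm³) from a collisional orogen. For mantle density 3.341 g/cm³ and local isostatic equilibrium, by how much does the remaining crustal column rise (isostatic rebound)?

641 m

Unloading: uplift u = e ρ_c/ρ_m = 760.5 m × 2.816/3.341 = 641 m.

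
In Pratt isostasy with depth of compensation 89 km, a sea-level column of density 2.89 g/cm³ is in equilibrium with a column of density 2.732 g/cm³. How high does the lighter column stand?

5.15 km

ρ_ref D = ρ (D + h) → h = D (ρ_ref − ρ)/ρ.
h = 89 km × (2.89 − 2.732)/2.732 = 5.15 km.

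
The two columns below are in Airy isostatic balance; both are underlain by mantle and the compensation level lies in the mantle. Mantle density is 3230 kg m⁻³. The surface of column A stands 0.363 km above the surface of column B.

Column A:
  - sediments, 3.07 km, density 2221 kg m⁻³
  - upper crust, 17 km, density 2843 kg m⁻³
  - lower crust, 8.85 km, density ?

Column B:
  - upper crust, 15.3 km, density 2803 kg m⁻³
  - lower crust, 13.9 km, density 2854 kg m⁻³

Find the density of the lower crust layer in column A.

Take the compensation level at the base of the deeper column (depth z_c below the surface of column A) and equate Σ ρ_i t_i down to z_c; mantle fills any gap and the z_c terms cancel.
Column A: 3.07×2221 + 17×2843 + 8.85×ρ + (z_c − 28.92)×3230
Column B: 0.363×0 + 15.3×2803 + 13.9×2854 + (z_c − 0.363 − 29.2)×3230
The z_c×3230 term appears on both sides and cancels. Collect the known terms of each column as K = Σ(ρt)_known − 3230 × (depth of known layers): K_A = 55149.47 − 3230×28.92 = −38262.13; K_B = 82556.5 − 3230×(0.363 + 29.2) = −12931.99.
Balance: K_A + 8.85×ρ = K_B, so ρ = (K_B − K_A)/8.85 = 25330.1/8.85 = 2860 kg m⁻³.

2860 kg m⁻³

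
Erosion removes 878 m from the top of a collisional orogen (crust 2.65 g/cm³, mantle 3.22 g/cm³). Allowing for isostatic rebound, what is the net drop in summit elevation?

155 m

Rebound u = e ρ_c/ρ_m = 878 m × 2.65/3.22 = 722.6 m.
Net surface drop = e − u = 878 m − 722.6 m = e (ρ_m − ρ_c)/ρ_m = 155 m.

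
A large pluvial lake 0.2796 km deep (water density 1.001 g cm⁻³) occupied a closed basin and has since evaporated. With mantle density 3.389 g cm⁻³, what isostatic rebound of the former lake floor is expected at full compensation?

u = d ρ_w/ρ_m = 0.2796 km × 1.001/3.389 = 0.0826 km.

0.0826 km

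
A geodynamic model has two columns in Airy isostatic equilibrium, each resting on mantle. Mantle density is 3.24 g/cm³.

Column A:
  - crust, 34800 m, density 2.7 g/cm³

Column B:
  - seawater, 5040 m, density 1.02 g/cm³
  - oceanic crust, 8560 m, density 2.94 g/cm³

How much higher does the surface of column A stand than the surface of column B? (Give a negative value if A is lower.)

1550 m

For any compensation level in the mantle, the mantle terms cancel and isostasy reduces to e = (Σt_A − Σt_B) − (Σ(ρt)_A − Σ(ρt)_B) / ρ_m.
Σt_A = 34800 m; Σt_B = 13600 m; Σ(ρt)_A = 93960; Σ(ρt)_B = 30307.2 (in m·g/cm³).
e = (34800 − 13600) − (93960 − 30307.2) / 3.24 = 1550 m.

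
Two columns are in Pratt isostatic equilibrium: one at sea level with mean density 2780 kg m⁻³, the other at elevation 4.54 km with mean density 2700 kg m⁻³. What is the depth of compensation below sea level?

ρ_ref D = ρ (D + h) → D (ρ_ref − ρ) = ρ h.
D = ρ h/(ρ_ref − ρ) = 2700 × 4.54 km/(2780 − 2700) = 153 km.

153 km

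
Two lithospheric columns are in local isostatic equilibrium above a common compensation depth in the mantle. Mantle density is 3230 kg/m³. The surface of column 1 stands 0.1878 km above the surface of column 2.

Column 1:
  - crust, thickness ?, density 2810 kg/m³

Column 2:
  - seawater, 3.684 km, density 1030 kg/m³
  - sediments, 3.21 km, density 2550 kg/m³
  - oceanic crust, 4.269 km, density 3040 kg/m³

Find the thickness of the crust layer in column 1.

27.9 km

Take the compensation level at the base of the deeper column (depth z_c below the surface of column 1) and equate Σ ρ_i t_i down to z_c; mantle fills any gap and the z_c terms cancel.
Column 1: x×2810 + (z_c − 0 − x)×3230
Column 2: 0.1878×0 + 3.684×1030 + 3.21×2550 + 4.269×3040 + (z_c − 0.1878 − 11.163)×3230
The z_c×3230 term appears on both sides and cancels. Collect the known terms of each column as K = Σ(ρt)_known − 3230 × (depth of known layers): K_1 = 0 − 3230×0 = 0; K_2 = 24957.78 − 3230×(0.1878 + 11.163) = −11705.304.
Balance: K_1 − x×(3230 − 2810) = K_2, so x = (K_1 − K_2)/(3230 − 2810) = 11705.3/420 = 27.9 km.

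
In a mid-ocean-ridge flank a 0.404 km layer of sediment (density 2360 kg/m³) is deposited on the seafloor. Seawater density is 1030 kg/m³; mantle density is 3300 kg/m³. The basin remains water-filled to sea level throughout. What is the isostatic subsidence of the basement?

0.237 km

Submarine loading: the sediment displaces seawater, and the subsidence is in turn flooded, so s (ρ_m − ρ_w) = t (ρ_sed − ρ_w).
s = 0.404 km × (2360 − 1030) / (3300 − 1030) = 0.237 km.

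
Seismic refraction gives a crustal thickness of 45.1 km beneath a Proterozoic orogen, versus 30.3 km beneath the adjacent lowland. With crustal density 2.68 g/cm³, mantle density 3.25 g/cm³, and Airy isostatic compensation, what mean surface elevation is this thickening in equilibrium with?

2.6 km

Excess crust Δ = 45.1 km − 30.3 km = 14.8 km, split between elevation h and root r with h + r = Δ.
Airy balance ρ_c h = (ρ_m − ρ_c) r gives r = h ρ_c/(ρ_m − ρ_c), so h (1 + ρ_c/(ρ_m − ρ_c)) = Δ, i.e. h = Δ (ρ_m − ρ_c)/ρ_m.
h = 14.8 km × 0.57/3.25 = 2.6 km.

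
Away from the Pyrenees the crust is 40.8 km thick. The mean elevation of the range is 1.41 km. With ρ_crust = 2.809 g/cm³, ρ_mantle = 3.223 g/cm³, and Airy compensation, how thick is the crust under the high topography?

51.8 km

Root depth r = h ρ_c / (ρ_m − ρ_c) = 1.41 km × 2.809 / 0.414 = 9.567 km.
Total thickness = T + h + r = 40.8 km + 1.41 km + 9.567 km = 51.8 km.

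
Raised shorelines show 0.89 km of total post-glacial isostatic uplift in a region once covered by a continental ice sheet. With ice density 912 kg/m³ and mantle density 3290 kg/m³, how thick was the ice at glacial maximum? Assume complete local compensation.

u = t ρ_ice/ρ_m → t = u ρ_m/ρ_ice = 0.89 km × 3290/912 = 3.21 km.

3.21 km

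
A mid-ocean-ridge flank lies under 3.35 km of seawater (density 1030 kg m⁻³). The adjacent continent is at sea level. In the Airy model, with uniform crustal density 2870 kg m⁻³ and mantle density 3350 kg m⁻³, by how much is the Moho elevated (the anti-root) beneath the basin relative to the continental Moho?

Balancing pressure at the compensation depth: replacing crust with seawater at the top is compensated by replacing crust with mantle at the base: d (ρ_c − ρ_w) = a (ρ_m − ρ_c).
a = d (ρ_c − ρ_w)/(ρ_m − ρ_c) = 3.35 km × 1840/480 = 12.8 km.

12.8 km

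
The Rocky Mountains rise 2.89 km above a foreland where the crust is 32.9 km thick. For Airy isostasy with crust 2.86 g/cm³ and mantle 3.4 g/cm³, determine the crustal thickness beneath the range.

Root depth r = h ρ_c / (ρ_m − ρ_c) = 2.89 km × 2.86 / 0.54 = 15.31 km.
Total thickness = T + h + r = 32.9 km + 2.89 km + 15.31 km = 51.1 km.

51.1 km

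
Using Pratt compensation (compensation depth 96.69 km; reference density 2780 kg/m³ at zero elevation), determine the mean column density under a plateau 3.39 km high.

2690 kg/m³

Pratt balance: ρ_ref D = ρ (D + h).
ρ = ρ_ref D/(D + h) = 2780 × 96.69 km/(96.69 km + 3.39 km) = 2690 kg/m³.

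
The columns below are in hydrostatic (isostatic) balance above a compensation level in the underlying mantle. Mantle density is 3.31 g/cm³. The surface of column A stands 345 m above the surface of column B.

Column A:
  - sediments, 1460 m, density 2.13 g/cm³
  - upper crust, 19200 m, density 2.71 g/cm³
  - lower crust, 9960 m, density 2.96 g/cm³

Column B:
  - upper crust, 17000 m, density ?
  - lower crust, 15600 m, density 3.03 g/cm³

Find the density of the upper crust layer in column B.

Take the compensation level at the base of the deeper column (depth z_c below the surface of column A) and equate Σ ρ_i t_i down to z_c; mantle fills any gap and the z_c terms cancel.
Column A: 1460×2.13 + 19200×2.71 + 9960×2.96 + (z_c − 30620)×3.31
Column B: 345×0 + 17000×ρ + 15600×3.03 + (z_c − 345 − 32600)×3.31
The z_c×3.31 term appears on both sides and cancels. Collect the known terms of each column as K = Σ(ρt)_known − 3.31 × (depth of known layers): K_A = 84623.4 − 3.31×30620 = −16728.8; K_B = 47268 − 3.31×(345 + 32600) = −61779.95.
Balance: K_A = K_B + 17000×ρ, so ρ = (K_A − K_B)/17000 = 45051.2/17000 = 2.65 g/cm³.

2.65 g/cm³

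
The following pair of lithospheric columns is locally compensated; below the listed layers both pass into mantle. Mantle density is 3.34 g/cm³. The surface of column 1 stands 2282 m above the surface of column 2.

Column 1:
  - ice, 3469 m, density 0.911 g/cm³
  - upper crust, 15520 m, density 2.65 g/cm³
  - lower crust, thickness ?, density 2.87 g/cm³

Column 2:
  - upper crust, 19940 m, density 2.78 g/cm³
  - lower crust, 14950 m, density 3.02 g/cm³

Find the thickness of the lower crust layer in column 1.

9440 m

Take the compensation level at the base of the deeper column (depth z_c below the surface of column 1) and equate Σ ρ_i t_i down to z_c; mantle fills any gap and the z_c terms cancel.
Column 1: 3469×0.911 + 15520×2.65 + x×2.87 + (z_c − 18989 − x)×3.34
Column 2: 2282×0 + 19940×2.78 + 14950×3.02 + (z_c − 2282 − 34890)×3.34
The z_c×3.34 term appears on both sides and cancels. Collect the known terms of each column as K = Σ(ρt)_known − 3.34 × (depth of known layers): K_1 = 44288.259 − 3.34×18989 = −19135.001; K_2 = 100582.2 − 3.34×(2282 + 34890) = −23572.28.
Balance: K_1 − x×(3.34 − 2.87) = K_2, so x = (K_1 − K_2)/(3.34 − 2.87) = 4437.28/0.47 = 9440 m.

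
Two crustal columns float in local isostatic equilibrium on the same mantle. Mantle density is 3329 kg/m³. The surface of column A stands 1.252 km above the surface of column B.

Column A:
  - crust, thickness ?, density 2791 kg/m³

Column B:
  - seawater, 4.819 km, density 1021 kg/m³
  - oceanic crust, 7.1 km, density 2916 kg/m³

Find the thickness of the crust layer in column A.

Take the compensation level at the base of the deeper column (depth z_c below the surface of column A) and equate Σ ρ_i t_i down to z_c; mantle fills any gap and the z_c terms cancel.
Column A: x×2791 + (z_c − 0 − x)×3329
Column B: 1.252×0 + 4.819×1021 + 7.1×2916 + (z_c − 1.252 − 11.919)×3329
The z_c×3329 term appears on both sides and cancels. Collect the known terms of each column as K = Σ(ρt)_known − 3329 × (depth of known layers): K_A = 0 − 3329×0 = 0; K_B = 25623.799 − 3329×(1.252 + 11.919) = −18222.46.
Balance: K_A − x×(3329 − 2791) = K_B, so x = (K_A − K_B)/(3329 − 2791) = 18222.5/538 = 33.9 km.

33.9 km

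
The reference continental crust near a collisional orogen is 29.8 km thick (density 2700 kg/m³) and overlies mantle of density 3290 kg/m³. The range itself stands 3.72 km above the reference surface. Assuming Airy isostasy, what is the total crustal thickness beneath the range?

Root depth r = h ρ_c / (ρ_m − ρ_c) = 3.72 km × 2700 / 590 = 17.02 km.
Total thickness = T + h + r = 29.8 km + 3.72 km + 17.02 km = 50.5 km.

50.5 km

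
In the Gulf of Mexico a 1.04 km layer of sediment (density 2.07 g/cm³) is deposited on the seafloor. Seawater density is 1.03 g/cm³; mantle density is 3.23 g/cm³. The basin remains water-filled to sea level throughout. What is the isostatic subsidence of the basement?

Submarine loading: the sediment displaces seawater, and the subsidence is in turn flooded, so s (ρ_m − ρ_w) = t (ρ_sed − ρ_w).
s = 1.04 km × (2.07 − 1.03) / (3.23 − 1.03) = 0.492 km.

0.492 km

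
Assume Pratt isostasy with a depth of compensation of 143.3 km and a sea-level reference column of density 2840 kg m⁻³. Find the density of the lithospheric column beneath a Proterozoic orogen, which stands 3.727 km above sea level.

2770 kg m⁻³

Pratt balance: ρ_ref D = ρ (D + h).
ρ = ρ_ref D/(D + h) = 2840 × 143.3 km/(143.3 km + 3.727 km) = 2770 kg m⁻³.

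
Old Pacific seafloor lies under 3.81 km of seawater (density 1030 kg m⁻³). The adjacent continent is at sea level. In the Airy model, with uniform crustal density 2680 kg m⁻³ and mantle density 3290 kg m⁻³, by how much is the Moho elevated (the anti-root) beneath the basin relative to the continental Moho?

10.3 km

By Archimedes' principle applied to the lithosphere: replacing crust with seawater at the top is compensated by replacing crust with mantle at the base: d (ρ_c − ρ_w) = a (ρ_m − ρ_c).
a = d (ρ_c − ρ_w)/(ρ_m − ρ_c) = 3.81 km × 1650/610 = 10.3 km.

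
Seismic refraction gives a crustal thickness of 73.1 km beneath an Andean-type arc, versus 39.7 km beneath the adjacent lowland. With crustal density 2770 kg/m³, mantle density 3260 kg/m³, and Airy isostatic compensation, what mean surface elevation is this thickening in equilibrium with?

5.02 km

Excess crust Δ = 73.1 km − 39.7 km = 33.4 km, split between elevation h and root r with h + r = Δ.
Airy balance ρ_c h = (ρ_m − ρ_c) r gives r = h ρ_c/(ρ_m − ρ_c), so h (1 + ρ_c/(ρ_m − ρ_c)) = Δ, i.e. h = Δ (ρ_m − ρ_c)/ρ_m.
h = 33.4 km × 490/3260 = 5.02 km.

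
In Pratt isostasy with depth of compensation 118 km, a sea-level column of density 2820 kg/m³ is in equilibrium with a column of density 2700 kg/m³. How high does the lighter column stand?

5.24 km

ρ_ref D = ρ (D + h) → h = D (ρ_ref − ρ)/ρ.
h = 118 km × (2820 − 2700)/2700 = 5.24 km.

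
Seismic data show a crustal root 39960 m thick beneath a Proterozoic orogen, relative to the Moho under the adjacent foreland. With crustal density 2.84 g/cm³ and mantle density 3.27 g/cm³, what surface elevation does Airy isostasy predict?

Isostatic balance requires: ρ_c h = (ρ_m − ρ_c) r.
h = r (ρ_m − ρ_c) / ρ_c = 39960 m × (3.27 − 2.84) / 2.84 = 6050 m.

6050 m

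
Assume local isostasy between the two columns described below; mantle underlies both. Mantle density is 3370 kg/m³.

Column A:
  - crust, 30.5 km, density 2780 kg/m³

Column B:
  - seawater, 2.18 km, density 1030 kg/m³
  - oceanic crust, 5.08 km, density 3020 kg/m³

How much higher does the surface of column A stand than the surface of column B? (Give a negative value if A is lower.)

3.3 km

For any compensation level in the mantle, the mantle terms cancel and isostasy reduces to e = (Σt_A − Σt_B) − (Σ(ρt)_A − Σ(ρt)_B) / ρ_m.
Σt_A = 30.5 km; Σt_B = 7.26 km; Σ(ρt)_A = 84790; Σ(ρt)_B = 17587 (in km·kg/m³).
e = (30.5 − 7.26) − (84790 − 17587) / 3370 = 3.3 km.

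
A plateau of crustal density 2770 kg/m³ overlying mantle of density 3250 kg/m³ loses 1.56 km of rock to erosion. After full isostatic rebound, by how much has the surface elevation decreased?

0.23 km

Rebound u = e ρ_c/ρ_m = 1.56 km × 2770/3250 = 1.33 km.
Net surface drop = e − u = 1.56 km − 1.33 km = e (ρ_m − ρ_c)/ρ_m = 0.23 km.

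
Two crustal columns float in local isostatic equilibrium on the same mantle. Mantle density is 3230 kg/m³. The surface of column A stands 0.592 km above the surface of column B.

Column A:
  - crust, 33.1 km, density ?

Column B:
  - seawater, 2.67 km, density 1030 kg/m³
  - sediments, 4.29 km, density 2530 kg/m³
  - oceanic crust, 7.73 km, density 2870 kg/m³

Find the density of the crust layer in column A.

Take the compensation level at the base of the deeper column (depth z_c below the surface of column A) and equate Σ ρ_i t_i down to z_c; mantle fills any gap and the z_c terms cancel.
Column A: 33.1×ρ + (z_c − 33.1)×3230
Column B: 0.592×0 + 2.67×1030 + 4.29×2530 + 7.73×2870 + (z_c − 0.592 − 14.69)×3230
The z_c×3230 term appears on both sides and cancels. Collect the known terms of each column as K = Σ(ρt)_known − 3230 × (depth of known layers): K_A = 0 − 3230×33.1 = −106913; K_B = 35788.9 − 3230×(0.592 + 14.69) = −13571.96.
Balance: K_A + 33.1×ρ = K_B, so ρ = (K_B − K_A)/33.1 = 93341/33.1 = 2820 kg/m³.

2820 kg/m³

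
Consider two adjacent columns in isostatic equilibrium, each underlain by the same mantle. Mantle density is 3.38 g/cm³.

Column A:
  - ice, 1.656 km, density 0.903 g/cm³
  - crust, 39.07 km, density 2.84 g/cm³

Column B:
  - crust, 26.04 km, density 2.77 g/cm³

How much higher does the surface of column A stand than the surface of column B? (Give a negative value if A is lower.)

2.76 km

For any compensation level in the mantle, the mantle terms cancel and isostasy reduces to e = (Σt_A − Σt_B) − (Σ(ρt)_A − Σ(ρt)_B) / ρ_m.
Σt_A = 40.726 km; Σt_B = 26.04 km; Σ(ρt)_A = 112.454168; Σ(ρt)_B = 72.1308 (in km·g/cm³).
e = (40.726 − 26.04) − (112.454168 − 72.1308) / 3.38 = 2.76 km.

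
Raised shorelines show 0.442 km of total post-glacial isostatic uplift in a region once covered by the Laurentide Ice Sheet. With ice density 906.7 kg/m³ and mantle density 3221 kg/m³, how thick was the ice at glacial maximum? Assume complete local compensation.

1.57 km

u = t ρ_ice/ρ_m → t = u ρ_m/ρ_ice = 0.442 km × 3221/906.7 = 1.57 km.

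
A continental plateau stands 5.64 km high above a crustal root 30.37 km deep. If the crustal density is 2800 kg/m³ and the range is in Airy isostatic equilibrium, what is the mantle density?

Airy balance: ρ_c h = (ρ_m − ρ_c) r → ρ_m = ρ_c (1 + h/r).
ρ_m = 2800 × (1 + 5.64 km/30.37 km) = 3320 kg/m³.

3320 kg/m³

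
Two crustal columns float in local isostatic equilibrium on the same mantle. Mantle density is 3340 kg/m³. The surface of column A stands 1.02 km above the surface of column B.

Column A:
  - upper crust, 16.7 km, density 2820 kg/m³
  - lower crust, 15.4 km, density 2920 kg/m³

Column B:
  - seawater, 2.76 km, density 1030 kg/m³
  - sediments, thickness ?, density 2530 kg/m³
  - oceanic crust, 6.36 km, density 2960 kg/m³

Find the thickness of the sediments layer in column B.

Take the compensation level at the base of the deeper column (depth z_c below the surface of column A) and equate Σ ρ_i t_i down to z_c; mantle fills any gap and the z_c terms cancel.
Column A: 16.7×2820 + 15.4×2920 + (z_c − 32.1)×3340
Column B: 1.02×0 + 2.76×1030 + x×2530 + 6.36×2960 + (z_c − 1.02 − 9.12 − x)×3340
The z_c×3340 term appears on both sides and cancels. Collect the known terms of each column as K = Σ(ρt)_known − 3340 × (depth of known layers): K_A = 92062 − 3340×32.1 = −15152; K_B = 21668.4 − 3340×(1.02 + 9.12) = −12199.2.
Balance: K_A = K_B − x×(3340 − 2530), so x = (K_B − K_A)/(3340 − 2530) = 2952.8/810 = 3.65 km.

3.65 km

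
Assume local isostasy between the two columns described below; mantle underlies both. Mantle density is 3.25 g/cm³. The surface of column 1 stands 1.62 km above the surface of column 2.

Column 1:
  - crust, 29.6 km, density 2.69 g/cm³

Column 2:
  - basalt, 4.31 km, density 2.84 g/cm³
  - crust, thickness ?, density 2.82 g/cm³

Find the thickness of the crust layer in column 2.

Take the compensation level at the base of the deeper column (depth z_c below the surface of column 1) and equate Σ ρ_i t_i down to z_c; mantle fills any gap and the z_c terms cancel.
Column 1: 29.6×2.69 + (z_c − 29.6)×3.25
Column 2: 1.62×0 + 4.31×2.84 + x×2.82 + (z_c − 1.62 − 4.31 − x)×3.25
The z_c×3.25 term appears on both sides and cancels. Collect the known terms of each column as K = Σ(ρt)_known − 3.25 × (depth of known layers): K_1 = 79.624 − 3.25×29.6 = −16.576; K_2 = 12.2404 − 3.25×(1.62 + 4.31) = −7.0321.
Balance: K_1 = K_2 − x×(3.25 − 2.82), so x = (K_2 − K_1)/(3.25 − 2.82) = 9.5439/0.43 = 22.2 km.

22.2 km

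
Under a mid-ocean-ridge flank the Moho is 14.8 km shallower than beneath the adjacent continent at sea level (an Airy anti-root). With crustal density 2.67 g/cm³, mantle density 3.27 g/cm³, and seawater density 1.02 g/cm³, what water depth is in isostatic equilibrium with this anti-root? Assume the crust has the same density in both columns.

5.38 km

Replacing a thickness d of crust by seawater at the top must be balanced by replacing crust with mantle at the base: d (ρ_c − ρ_w) = a (ρ_m − ρ_c).
d = a (ρ_m − ρ_c)/(ρ_c − ρ_w) = 14.8 km × 0.6/1.65 = 5.38 km.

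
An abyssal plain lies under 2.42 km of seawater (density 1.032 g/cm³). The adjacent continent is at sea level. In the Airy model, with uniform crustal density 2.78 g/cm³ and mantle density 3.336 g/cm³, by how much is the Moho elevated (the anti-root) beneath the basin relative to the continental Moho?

Equating mass per unit area of the two columns: replacing crust with seawater at the top is compensated by replacing crust with mantle at the base: d (ρ_c − ρ_w) = a (ρ_m − ρ_c).
a = d (ρ_c − ρ_w)/(ρ_m − ρ_c) = 2.42 km × 1.748/0.556 = 7.61 km.

7.61 km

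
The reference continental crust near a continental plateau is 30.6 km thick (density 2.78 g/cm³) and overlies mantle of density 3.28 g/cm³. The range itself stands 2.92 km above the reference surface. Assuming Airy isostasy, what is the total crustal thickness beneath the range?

Root depth r = h ρ_c / (ρ_m − ρ_c) = 2.92 km × 2.78 / 0.5 = 16.24 km.
Total thickness = T + h + r = 30.6 km + 2.92 km + 16.24 km = 49.8 km.

49.8 km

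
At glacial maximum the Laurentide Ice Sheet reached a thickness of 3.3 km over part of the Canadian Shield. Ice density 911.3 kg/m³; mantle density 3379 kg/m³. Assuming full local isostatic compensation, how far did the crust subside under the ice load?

0.89 km

By Archimedes' principle applied to the lithosphere: the ice load ρ_ice t is balanced by mantle displaced below, ρ_m s.
s = t ρ_ice / ρ_m = 3.3 km × 911.3/3379 = 0.89 km.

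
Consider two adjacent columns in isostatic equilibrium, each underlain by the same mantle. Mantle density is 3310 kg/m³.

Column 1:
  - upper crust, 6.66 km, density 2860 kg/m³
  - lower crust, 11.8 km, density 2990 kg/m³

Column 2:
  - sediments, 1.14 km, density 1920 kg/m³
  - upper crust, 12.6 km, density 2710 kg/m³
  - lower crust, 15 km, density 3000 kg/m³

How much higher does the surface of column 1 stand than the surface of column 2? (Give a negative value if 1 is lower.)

−2.12 km

For any compensation level in the mantle, the mantle terms cancel and isostasy reduces to e = (Σt_1 − Σt_2) − (Σ(ρt)_1 − Σ(ρt)_2) / ρ_m.
Σt_1 = 18.46 km; Σt_2 = 28.74 km; Σ(ρt)_1 = 54329.6; Σ(ρt)_2 = 81334.8 (in km·kg/m³).
e = (18.46 − 28.74) − (54329.6 − 81334.8) / 3310 = −2.12 km.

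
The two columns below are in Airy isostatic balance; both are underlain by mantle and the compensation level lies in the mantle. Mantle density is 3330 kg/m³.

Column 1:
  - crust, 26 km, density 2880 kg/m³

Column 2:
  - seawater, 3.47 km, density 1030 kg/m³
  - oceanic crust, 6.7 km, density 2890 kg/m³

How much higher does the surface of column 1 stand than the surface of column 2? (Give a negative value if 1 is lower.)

0.232 km

For any compensation level in the mantle, the mantle terms cancel and isostasy reduces to e = (Σt_1 − Σt_2) − (Σ(ρt)_1 − Σ(ρt)_2) / ρ_m.
Σt_1 = 26 km; Σt_2 = 10.17 km; Σ(ρt)_1 = 74880; Σ(ρt)_2 = 22937.1 (in km·kg/m³).
e = (26 − 10.17) − (74880 − 22937.1) / 3330 = 0.232 km.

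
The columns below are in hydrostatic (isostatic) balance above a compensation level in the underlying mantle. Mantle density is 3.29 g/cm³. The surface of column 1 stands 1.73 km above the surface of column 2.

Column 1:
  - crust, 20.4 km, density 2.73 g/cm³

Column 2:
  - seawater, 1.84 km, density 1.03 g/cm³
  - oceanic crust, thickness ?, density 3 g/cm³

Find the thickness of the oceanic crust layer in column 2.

Take the compensation level at the base of the deeper column (depth z_c below the surface of column 1) and equate Σ ρ_i t_i down to z_c; mantle fills any gap and the z_c terms cancel.
Column 1: 20.4×2.73 + (z_c − 20.4)×3.29
Column 2: 1.73×0 + 1.84×1.03 + x×3 + (z_c − 1.73 − 1.84 − x)×3.29
The z_c×3.29 term appears on both sides and cancels. Collect the known terms of each column as K = Σ(ρt)_known − 3.29 × (depth of known layers): K_1 = 55.692 − 3.29×20.4 = −11.424; K_2 = 1.8952 − 3.29×(1.73 + 1.84) = −9.8501.
Balance: K_1 = K_2 − x×(3.29 − 3), so x = (K_2 − K_1)/(3.29 − 3) = 1.5739/0.29 = 5.43 km.

5.43 km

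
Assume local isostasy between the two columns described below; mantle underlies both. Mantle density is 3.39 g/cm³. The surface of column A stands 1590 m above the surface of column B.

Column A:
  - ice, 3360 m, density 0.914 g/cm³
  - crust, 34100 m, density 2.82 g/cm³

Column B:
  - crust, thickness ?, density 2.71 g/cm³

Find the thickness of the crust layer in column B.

Take the compensation level at the base of the deeper column (depth z_c below the surface of column A) and equate Σ ρ_i t_i down to z_c; mantle fills any gap and the z_c terms cancel.
Column A: 3360×0.914 + 34100×2.82 + (z_c − 37460)×3.39
Column B: 1590×0 + x×2.71 + (z_c − 1590 − 0 − x)×3.39
The z_c×3.39 term appears on both sides and cancels. Collect the known terms of each column as K = Σ(ρt)_known − 3.39 × (depth of known layers): K_A = 99233.04 − 3.39×37460 = −27756.36; K_B = 0 − 3.39×(1590 + 0) = −5390.1.
Balance: K_A = K_B − x×(3.39 − 2.71), so x = (K_B − K_A)/(3.39 − 2.71) = 22366.3/0.68 = 32900 m.

32900 m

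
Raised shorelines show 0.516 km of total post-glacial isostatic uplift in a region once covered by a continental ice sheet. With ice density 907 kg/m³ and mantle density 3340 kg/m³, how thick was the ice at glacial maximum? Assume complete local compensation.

u = t ρ_ice/ρ_m → t = u ρ_m/ρ_ice = 0.516 km × 3340/907 = 1.9 km.

1.9 km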